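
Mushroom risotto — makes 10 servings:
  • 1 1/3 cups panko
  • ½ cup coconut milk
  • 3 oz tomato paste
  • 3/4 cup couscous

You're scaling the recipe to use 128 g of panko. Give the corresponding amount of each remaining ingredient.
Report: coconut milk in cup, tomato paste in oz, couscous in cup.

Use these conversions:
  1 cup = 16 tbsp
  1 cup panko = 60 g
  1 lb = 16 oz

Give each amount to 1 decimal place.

coconut milk: 0.8 cup; tomato paste: 4.8 oz; couscous: 1.2 cup

The original recipe has 80 g of panko, so the scaling factor is 128 ÷ 80 = 8/5 = 1.6.
coconut milk: 0.5 cup × 8/5 = 0.8 cup
tomato paste: 3 oz × 8/5 = 4.8 oz
couscous: 0.75 cup × 8/5 = 1.2 cup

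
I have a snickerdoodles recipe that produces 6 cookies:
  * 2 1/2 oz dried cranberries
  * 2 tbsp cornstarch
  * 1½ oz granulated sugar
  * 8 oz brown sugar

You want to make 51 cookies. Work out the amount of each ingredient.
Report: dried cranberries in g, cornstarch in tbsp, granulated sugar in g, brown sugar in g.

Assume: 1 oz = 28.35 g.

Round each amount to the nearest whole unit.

Scaling factor: 51/6 = 17/2 = 8.5.
dried cranberries: 2.5 oz × 17/2 × 28.35 g/oz ≈ 602 g
cornstarch: 2 tbsp × 17/2 = 17 tbsp
granulated sugar: 1.5 oz × 17/2 × 28.35 g/oz ≈ 361 g
brown sugar: 8 oz × 17/2 × 28.35 g/oz ≈ 1928 g

dried cranberries: 602 g; cornstarch: 17 tbsp; granulated sugar: 361 g; brown sugar: 1928 g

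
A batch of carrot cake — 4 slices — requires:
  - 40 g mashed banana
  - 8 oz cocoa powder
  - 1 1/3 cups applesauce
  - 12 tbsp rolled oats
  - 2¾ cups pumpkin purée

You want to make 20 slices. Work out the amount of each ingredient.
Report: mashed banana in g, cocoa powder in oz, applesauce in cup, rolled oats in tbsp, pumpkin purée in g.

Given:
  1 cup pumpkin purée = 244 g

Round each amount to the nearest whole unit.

mashed banana: 200 g; cocoa powder: 40 oz; applesauce: 7 cup; rolled oats: 60 tbsp; pumpkin purée: 3355 g

Scaling factor: 20/4 = 5.
mashed banana: 40 g × 5 = 200 g
cocoa powder: 8 oz × 5 = 40 oz
applesauce: 4/3 cup × 5 ≈ 7 cup
rolled oats: 12 tbsp × 5 = 60 tbsp
pumpkin purée: 2.75 cup × 5 × 244 g/cup = 3355 g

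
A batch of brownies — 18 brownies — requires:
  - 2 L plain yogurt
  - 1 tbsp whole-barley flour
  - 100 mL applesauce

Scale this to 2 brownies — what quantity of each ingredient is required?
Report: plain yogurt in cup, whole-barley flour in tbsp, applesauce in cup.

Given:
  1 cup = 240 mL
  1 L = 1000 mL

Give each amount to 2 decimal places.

plain yogurt: 0.93 cup; whole-barley flour: 0.11 tbsp; applesauce: 0.05 cup

Scaling factor: 2/18 = 1/9.
plain yogurt: 2 L × 1/9 × 1000 mL/L ÷ 240 mL/cup ≈ 0.93 cup
whole-barley flour: 1 tbsp × 1/9 ≈ 0.11 tbsp
applesauce: 100 mL × 1/9 ÷ 240 mL/cup ≈ 0.05 cup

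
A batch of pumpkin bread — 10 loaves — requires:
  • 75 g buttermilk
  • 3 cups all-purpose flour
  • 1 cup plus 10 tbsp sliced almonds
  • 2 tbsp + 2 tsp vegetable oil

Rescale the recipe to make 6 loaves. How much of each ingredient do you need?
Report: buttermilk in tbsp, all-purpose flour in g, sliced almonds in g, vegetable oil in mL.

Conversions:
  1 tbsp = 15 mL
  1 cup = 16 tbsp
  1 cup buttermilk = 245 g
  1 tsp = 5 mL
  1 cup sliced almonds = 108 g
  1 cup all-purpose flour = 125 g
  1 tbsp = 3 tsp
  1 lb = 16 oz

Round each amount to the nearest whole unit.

buttermilk: 3 tbsp; all-purpose flour: 225 g; sliced almonds: 105 g; vegetable oil: 24 mL

Scaling factor: 6/10 = 3/5 = 0.6.
buttermilk: 75 g × 3/5 ÷ 245 g/cup × 16 tbsp/cup ≈ 3 tbsp
all-purpose flour: 3 cup × 3/5 × 125 g/cup = 225 g
sliced almonds: (1 cup + 10 tbsp = 1.625 cup) × 3/5 × 108 g/cup ≈ 105 g
vegetable oil: (2 tbsp + 2 tsp = 8/3 tbsp) × 3/5 × 15 mL/tbsp = 24 mL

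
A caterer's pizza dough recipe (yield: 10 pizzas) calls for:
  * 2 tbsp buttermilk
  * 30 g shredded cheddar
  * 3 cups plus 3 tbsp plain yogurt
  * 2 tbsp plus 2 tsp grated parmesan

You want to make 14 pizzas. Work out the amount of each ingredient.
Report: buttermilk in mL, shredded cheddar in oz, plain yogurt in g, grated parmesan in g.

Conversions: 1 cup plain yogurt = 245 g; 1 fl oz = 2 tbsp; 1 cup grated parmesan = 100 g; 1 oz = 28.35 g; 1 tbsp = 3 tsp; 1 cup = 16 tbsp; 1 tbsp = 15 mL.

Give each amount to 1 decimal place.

buttermilk: 42.0 mL; shredded cheddar: 1.5 oz; plain yogurt: 1093.3 g; grated parmesan: 23.3 g

Scaling factor: 14/10 = 7/5 = 1.4.
buttermilk: 2 tbsp × 7/5 × 15 mL/tbsp = 42.0 mL
shredded cheddar: 30 g × 7/5 ÷ 28.35 g/oz ≈ 1.5 oz
plain yogurt: (3 cup + 3 tbsp = 3.1875 cup) × 7/5 × 245 g/cup ≈ 1093.3 g
grated parmesan: (2 tbsp + 2 tsp = 8/3 tbsp) × 7/5 ÷ 16 tbsp/cup × 100 g/cup ≈ 23.3 g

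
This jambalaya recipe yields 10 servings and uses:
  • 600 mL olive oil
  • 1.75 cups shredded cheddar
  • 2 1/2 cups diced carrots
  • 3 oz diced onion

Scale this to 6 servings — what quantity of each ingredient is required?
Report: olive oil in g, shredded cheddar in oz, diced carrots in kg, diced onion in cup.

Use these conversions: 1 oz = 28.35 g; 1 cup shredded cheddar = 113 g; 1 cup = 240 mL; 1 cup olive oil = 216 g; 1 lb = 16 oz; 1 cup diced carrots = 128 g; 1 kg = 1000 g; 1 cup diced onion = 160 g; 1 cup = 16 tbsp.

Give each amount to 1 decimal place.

Scaling factor: 6/10 = 3/5 = 0.6.
olive oil: 600 mL × 3/5 ÷ 240 mL/cup × 216 g/cup = 324.0 g
shredded cheddar: 1.75 cup × 3/5 × 113 g/cup ÷ 28.35 g/oz ≈ 4.2 oz
diced carrots: 2.5 cup × 3/5 × 128 g/cup ÷ 1000 g/kg ≈ 0.2 kg
diced onion: 3 oz × 3/5 × 28.35 g/oz ÷ 160 g/cup ≈ 0.3 cup

olive oil: 324.0 g; shredded cheddar: 4.2 oz; diced carrots: 0.2 kg; diced onion: 0.3 cup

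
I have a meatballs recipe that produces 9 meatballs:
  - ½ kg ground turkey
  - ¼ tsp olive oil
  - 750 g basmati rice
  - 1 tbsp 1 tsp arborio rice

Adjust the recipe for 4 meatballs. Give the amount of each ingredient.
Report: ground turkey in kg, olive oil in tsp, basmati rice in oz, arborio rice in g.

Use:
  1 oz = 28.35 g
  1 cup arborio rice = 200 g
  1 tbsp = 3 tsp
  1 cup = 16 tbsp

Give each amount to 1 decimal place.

Scaling factor: 4/9.
ground turkey: 0.5 kg × 4/9 ≈ 0.2 kg
olive oil: 0.25 tsp × 4/9 ≈ 0.1 tsp
basmati rice: 750 g × 4/9 ÷ 28.35 g/oz ≈ 11.8 oz
arborio rice: (1 tbsp + 1 tsp = 4/3 tbsp) × 4/9 ÷ 16 tbsp/cup × 200 g/cup ≈ 7.4 g

ground turkey: 0.2 kg; olive oil: 0.1 tsp; basmati rice: 11.8 oz; arborio rice: 7.4 g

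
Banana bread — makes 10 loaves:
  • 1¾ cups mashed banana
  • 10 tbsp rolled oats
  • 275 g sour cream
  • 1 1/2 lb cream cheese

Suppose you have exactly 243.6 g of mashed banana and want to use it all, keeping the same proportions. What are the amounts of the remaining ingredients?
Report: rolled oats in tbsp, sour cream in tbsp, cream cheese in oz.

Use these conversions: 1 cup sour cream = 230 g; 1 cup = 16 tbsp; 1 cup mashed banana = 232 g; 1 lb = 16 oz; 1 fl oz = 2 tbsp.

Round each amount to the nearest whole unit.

The original recipe has 406 g of mashed banana, so the scaling factor is 243.6 ÷ 406 = 3/5 = 0.6.
rolled oats: 10 tbsp × 3/5 = 6 tbsp
sour cream: 275 g × 3/5 ÷ 230 g/cup × 16 tbsp/cup ≈ 11 tbsp
cream cheese: 1.5 lb × 3/5 × 16 oz/lb ≈ 14 oz

rolled oats: 6 tbsp; sour cream: 11 tbsp; cream cheese: 14 oz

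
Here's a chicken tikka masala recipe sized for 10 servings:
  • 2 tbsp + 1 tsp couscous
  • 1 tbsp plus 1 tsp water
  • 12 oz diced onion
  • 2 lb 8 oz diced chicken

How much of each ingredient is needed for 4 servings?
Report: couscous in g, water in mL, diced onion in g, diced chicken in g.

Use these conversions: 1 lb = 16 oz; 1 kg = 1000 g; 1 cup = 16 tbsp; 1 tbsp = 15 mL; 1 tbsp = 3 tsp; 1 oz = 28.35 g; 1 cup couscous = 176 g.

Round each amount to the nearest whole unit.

couscous: 10 g; water: 8 mL; diced onion: 136 g; diced chicken: 454 g

Scaling factor: 4/10 = 2/5 = 0.4.
couscous: (2 tbsp + 1 tsp = 7/3 tbsp) × 2/5 ÷ 16 tbsp/cup × 176 g/cup ≈ 10 g
water: (1 tbsp + 1 tsp = 4/3 tbsp) × 2/5 × 15 mL/tbsp = 8 mL
diced onion: 12 oz × 2/5 × 28.35 g/oz ≈ 136 g
diced chicken: (2 lb + 8 oz = 2.5 lb) × 2/5 × 16 oz/lb × 28.35 g/oz ≈ 454 g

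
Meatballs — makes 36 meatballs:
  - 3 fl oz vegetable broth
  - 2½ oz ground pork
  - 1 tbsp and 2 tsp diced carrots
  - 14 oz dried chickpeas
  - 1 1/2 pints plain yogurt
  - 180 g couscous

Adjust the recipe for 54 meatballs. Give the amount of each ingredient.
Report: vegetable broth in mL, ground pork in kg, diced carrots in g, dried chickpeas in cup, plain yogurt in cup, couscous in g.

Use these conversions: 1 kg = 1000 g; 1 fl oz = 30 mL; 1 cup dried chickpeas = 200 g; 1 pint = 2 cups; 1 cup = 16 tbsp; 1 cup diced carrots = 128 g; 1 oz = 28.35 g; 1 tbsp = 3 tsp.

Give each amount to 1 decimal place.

Scaling factor: 54/36 = 3/2 = 1.5.
vegetable broth: 3 fl oz × 3/2 × 30 mL/fl oz = 135.0 mL
ground pork: 2.5 oz × 3/2 × 28.35 g/oz ÷ 1000 g/kg ≈ 0.1 kg
diced carrots: (1 tbsp + 2 tsp = 5/3 tbsp) × 3/2 ÷ 16 tbsp/cup × 128 g/cup = 20.0 g
dried chickpeas: 14 oz × 3/2 × 28.35 g/oz ÷ 200 g/cup ≈ 3.0 cup
plain yogurt: 1.5 pint × 3/2 × 2 cup/pint = 4.5 cup
couscous: 180 g × 3/2 = 270.0 g

vegetable broth: 135.0 mL; ground pork: 0.1 kg; diced carrots: 20.0 g; dried chickpeas: 3.0 cup; plain yogurt: 4.5 cup; couscous: 270.0 g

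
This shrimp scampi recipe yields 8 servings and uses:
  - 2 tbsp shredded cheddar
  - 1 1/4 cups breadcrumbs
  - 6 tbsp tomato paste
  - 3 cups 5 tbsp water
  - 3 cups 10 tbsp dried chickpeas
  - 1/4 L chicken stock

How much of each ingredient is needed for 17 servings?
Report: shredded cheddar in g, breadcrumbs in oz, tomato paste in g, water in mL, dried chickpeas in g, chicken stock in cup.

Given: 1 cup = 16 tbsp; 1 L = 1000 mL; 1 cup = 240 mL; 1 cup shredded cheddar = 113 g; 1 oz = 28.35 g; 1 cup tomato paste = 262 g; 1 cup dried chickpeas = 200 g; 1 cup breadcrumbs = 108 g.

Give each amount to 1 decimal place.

shredded cheddar: 30.0 g; breadcrumbs: 10.1 oz; tomato paste: 208.8 g; water: 1689.4 mL; dried chickpeas: 1540.6 g; chicken stock: 2.2 cup

Scaling factor: 17/8 = 2.125.
shredded cheddar: 2 tbsp × 17/8 ÷ 16 tbsp/cup × 113 g/cup ≈ 30.0 g
breadcrumbs: 1.25 cup × 17/8 × 108 g/cup ÷ 28.35 g/oz ≈ 10.1 oz
tomato paste: 6 tbsp × 17/8 ÷ 16 tbsp/cup × 262 g/cup ≈ 208.8 g
water: (3 cup + 5 tbsp = 3.3125 cup) × 17/8 × 240 mL/cup ≈ 1689.4 mL
dried chickpeas: (3 cup + 10 tbsp = 3.625 cup) × 17/8 × 200 g/cup ≈ 1540.6 g
chicken stock: 0.25 L × 17/8 × 1000 mL/L ÷ 240 mL/cup ≈ 2.2 cup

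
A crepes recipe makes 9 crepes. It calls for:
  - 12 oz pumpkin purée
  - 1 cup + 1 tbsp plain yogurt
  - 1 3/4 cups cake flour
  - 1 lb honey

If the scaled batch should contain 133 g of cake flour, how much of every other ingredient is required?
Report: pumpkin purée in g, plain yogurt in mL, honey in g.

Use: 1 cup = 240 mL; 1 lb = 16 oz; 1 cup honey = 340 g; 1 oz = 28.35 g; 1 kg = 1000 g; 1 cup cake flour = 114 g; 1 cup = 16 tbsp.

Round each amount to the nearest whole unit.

pumpkin purée: 227 g; plain yogurt: 170 mL; honey: 302 g

The original recipe has 199.5 g of cake flour, so the scaling factor is 133 ÷ 199.5 = 2/3.
pumpkin purée: 12 oz × 2/3 × 28.35 g/oz ≈ 227 g
plain yogurt: (1 cup + 1 tbsp = 1.0625 cup) × 2/3 × 240 mL/cup = 170 mL
honey: 1 lb × 2/3 × 16 oz/lb × 28.35 g/oz ≈ 302 g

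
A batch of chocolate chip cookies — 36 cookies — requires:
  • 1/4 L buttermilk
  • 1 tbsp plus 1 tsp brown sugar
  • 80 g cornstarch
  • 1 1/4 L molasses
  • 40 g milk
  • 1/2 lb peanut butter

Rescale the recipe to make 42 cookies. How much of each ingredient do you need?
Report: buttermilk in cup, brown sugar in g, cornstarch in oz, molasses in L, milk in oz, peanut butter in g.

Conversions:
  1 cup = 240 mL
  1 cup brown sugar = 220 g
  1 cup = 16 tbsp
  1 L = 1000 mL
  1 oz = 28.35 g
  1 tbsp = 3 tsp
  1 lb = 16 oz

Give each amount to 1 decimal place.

buttermilk: 1.2 cup; brown sugar: 21.4 g; cornstarch: 3.3 oz; molasses: 1.5 L; milk: 1.6 oz; peanut butter: 264.6 g

Scaling factor: 42/36 = 7/6.
buttermilk: 0.25 L × 7/6 × 1000 mL/L ÷ 240 mL/cup ≈ 1.2 cup
brown sugar: (1 tbsp + 1 tsp = 4/3 tbsp) × 7/6 ÷ 16 tbsp/cup × 220 g/cup ≈ 21.4 g
cornstarch: 80 g × 7/6 ÷ 28.35 g/oz ≈ 3.3 oz
molasses: 1.25 L × 7/6 ≈ 1.5 L
milk: 40 g × 7/6 ÷ 28.35 g/oz ≈ 1.6 oz
peanut butter: 0.5 lb × 7/6 × 16 oz/lb × 28.35 g/oz = 264.6 g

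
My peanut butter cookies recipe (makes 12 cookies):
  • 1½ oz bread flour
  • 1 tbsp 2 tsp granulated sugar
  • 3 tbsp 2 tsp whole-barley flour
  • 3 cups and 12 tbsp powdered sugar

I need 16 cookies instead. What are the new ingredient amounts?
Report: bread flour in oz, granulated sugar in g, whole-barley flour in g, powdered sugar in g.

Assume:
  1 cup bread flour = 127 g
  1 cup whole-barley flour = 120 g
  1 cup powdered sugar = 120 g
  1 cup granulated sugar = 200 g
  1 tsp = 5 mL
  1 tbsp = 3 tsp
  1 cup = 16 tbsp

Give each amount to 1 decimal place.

bread flour: 2.0 oz; granulated sugar: 27.8 g; whole-barley flour: 36.7 g; powdered sugar: 600.0 g

Scaling factor: 16/12 = 4/3.
bread flour: 1.5 oz × 4/3 = 2.0 oz
granulated sugar: (1 tbsp + 2 tsp = 5/3 tbsp) × 4/3 ÷ 16 tbsp/cup × 200 g/cup ≈ 27.8 g
whole-barley flour: (3 tbsp + 2 tsp = 11/3 tbsp) × 4/3 ÷ 16 tbsp/cup × 120 g/cup ≈ 36.7 g
powdered sugar: (3 cup + 12 tbsp = 3.75 cup) × 4/3 × 120 g/cup = 600.0 g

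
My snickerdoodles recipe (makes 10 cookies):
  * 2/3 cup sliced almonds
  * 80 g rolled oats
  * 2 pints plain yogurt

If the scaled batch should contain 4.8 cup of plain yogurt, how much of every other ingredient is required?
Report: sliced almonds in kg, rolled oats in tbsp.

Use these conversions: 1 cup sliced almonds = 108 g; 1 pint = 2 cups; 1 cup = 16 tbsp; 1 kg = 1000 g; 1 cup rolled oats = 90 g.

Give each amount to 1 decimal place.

The original recipe has 4 cup of plain yogurt, so the scaling factor is 4.8 ÷ 4 = 6/5 = 1.2.
sliced almonds: 2/3 cup × 6/5 × 108 g/cup ÷ 1000 g/kg ≈ 0.1 kg
rolled oats: 80 g × 6/5 ÷ 90 g/cup × 16 tbsp/cup ≈ 17.1 tbsp

sliced almonds: 0.1 kg; rolled oats: 17.1 tbsp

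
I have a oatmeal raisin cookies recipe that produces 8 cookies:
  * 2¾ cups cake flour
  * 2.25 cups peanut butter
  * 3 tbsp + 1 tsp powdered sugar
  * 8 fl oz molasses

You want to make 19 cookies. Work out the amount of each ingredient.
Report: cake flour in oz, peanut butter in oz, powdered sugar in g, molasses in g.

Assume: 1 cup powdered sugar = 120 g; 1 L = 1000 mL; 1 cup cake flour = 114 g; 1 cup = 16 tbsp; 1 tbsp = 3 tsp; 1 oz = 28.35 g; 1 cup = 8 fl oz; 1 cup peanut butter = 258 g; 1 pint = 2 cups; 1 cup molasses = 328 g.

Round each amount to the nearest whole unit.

cake flour: 26 oz; peanut butter: 49 oz; powdered sugar: 59 g; molasses: 779 g

Scaling factor: 19/8 = 2.375.
cake flour: 2.75 cup × 19/8 × 114 g/cup ÷ 28.35 g/oz ≈ 26 oz
peanut butter: 2.25 cup × 19/8 × 258 g/cup ÷ 28.35 g/oz ≈ 49 oz
powdered sugar: (3 tbsp + 1 tsp = 10/3 tbsp) × 19/8 ÷ 16 tbsp/cup × 120 g/cup ≈ 59 g
molasses: 8 fl oz × 19/8 ÷ 8 fl oz/cup × 328 g/cup = 779 g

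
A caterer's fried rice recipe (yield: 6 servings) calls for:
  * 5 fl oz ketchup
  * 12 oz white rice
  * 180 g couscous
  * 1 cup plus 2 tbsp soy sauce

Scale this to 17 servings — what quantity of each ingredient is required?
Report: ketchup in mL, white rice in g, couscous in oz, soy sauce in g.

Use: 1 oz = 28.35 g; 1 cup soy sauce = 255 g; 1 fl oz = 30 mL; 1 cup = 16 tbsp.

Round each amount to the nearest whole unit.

ketchup: 425 mL; white rice: 964 g; couscous: 18 oz; soy sauce: 813 g

Scaling factor: 17/6.
ketchup: 5 fl oz × 17/6 × 30 mL/fl oz = 425 mL
white rice: 12 oz × 17/6 × 28.35 g/oz ≈ 964 g
couscous: 180 g × 17/6 ÷ 28.35 g/oz ≈ 18 oz
soy sauce: (1 cup + 2 tbsp = 1.125 cup) × 17/6 × 255 g/cup ≈ 813 g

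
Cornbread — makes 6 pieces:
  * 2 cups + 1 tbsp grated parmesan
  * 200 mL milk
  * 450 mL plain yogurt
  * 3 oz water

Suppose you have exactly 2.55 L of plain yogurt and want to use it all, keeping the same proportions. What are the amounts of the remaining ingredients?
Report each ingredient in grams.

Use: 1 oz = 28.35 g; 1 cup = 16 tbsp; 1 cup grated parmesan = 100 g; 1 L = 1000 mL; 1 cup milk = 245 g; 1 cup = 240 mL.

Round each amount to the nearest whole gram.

The original recipe has 0.45 L of plain yogurt, so the scaling factor is 2.55 ÷ 0.45 = 17/3.
grated parmesan: (2 cup + 1 tbsp = 2.0625 cup) × 17/3 × 100 g/cup ≈ 1169 g
milk: 200 mL × 17/3 ÷ 240 mL/cup × 245 g/cup ≈ 1157 g
water: 3 oz × 17/3 × 28.35 g/oz ≈ 482 g

grated parmesan: 1169 g; milk: 1157 g; water: 482 g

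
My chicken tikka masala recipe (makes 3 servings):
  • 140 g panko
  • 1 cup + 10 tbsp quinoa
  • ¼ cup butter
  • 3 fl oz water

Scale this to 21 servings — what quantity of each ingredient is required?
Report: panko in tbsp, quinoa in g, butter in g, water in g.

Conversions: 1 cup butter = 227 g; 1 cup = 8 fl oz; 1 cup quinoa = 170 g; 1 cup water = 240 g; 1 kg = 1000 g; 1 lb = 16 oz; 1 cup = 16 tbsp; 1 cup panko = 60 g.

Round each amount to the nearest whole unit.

Scaling factor: 21/3 = 7.
panko: 140 g × 7 ÷ 60 g/cup × 16 tbsp/cup ≈ 261 tbsp
quinoa: (1 cup + 10 tbsp = 1.625 cup) × 7 × 170 g/cup ≈ 1934 g
butter: 0.25 cup × 7 × 227 g/cup ≈ 397 g
water: 3 fl oz × 7 ÷ 8 fl oz/cup × 240 g/cup = 630 g

panko: 261 tbsp; quinoa: 1934 g; butter: 397 g; water: 630 g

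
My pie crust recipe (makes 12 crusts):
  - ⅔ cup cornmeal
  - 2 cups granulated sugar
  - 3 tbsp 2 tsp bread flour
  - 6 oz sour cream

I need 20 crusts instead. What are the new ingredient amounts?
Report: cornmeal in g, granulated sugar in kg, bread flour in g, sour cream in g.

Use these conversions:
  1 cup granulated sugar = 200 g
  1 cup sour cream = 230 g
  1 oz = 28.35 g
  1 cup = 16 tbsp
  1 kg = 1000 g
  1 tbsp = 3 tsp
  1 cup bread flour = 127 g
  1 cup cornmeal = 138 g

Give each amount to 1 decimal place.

cornmeal: 153.3 g; granulated sugar: 0.7 kg; bread flour: 48.5 g; sour cream: 283.5 g

Scaling factor: 20/12 = 5/3.
cornmeal: 2/3 cup × 5/3 × 138 g/cup ≈ 153.3 g
granulated sugar: 2 cup × 5/3 × 200 g/cup ÷ 1000 g/kg ≈ 0.7 kg
bread flour: (3 tbsp + 2 tsp = 11/3 tbsp) × 5/3 ÷ 16 tbsp/cup × 127 g/cup ≈ 48.5 g
sour cream: 6 oz × 5/3 × 28.35 g/oz = 283.5 g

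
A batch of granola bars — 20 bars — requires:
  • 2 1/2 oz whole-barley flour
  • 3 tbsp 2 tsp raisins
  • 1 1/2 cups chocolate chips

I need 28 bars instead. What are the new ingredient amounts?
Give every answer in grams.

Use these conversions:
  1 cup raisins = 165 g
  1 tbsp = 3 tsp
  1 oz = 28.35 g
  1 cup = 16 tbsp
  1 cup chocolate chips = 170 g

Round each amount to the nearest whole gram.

whole-barley flour: 99 g; raisins: 53 g; chocolate chips: 357 g

Scaling factor: 28/20 = 7/5 = 1.4.
whole-barley flour: 2.5 oz × 7/5 × 28.35 g/oz ≈ 99 g
raisins: (3 tbsp + 2 tsp = 11/3 tbsp) × 7/5 ÷ 16 tbsp/cup × 165 g/cup ≈ 53 g
chocolate chips: 1.5 cup × 7/5 × 170 g/cup = 357 g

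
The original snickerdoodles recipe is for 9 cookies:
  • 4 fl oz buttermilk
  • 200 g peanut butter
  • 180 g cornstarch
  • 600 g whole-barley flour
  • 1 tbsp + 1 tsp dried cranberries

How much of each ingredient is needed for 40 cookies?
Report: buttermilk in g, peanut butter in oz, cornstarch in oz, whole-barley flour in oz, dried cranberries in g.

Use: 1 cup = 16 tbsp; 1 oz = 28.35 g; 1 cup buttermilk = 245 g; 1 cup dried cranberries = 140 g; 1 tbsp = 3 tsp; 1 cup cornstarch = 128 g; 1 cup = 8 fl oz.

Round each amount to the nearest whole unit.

buttermilk: 544 g; peanut butter: 31 oz; cornstarch: 28 oz; whole-barley flour: 94 oz; dried cranberries: 52 g

Scaling factor: 40/9.
buttermilk: 4 fl oz × 40/9 ÷ 8 fl oz/cup × 245 g/cup ≈ 544 g
peanut butter: 200 g × 40/9 ÷ 28.35 g/oz ≈ 31 oz
cornstarch: 180 g × 40/9 ÷ 28.35 g/oz ≈ 28 oz
whole-barley flour: 600 g × 40/9 ÷ 28.35 g/oz ≈ 94 oz
dried cranberries: (1 tbsp + 1 tsp = 4/3 tbsp) × 40/9 ÷ 16 tbsp/cup × 140 g/cup ≈ 52 g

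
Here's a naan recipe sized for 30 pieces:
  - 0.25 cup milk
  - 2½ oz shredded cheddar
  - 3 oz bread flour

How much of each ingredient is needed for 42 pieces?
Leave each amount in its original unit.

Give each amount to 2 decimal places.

milk: 0.35 cup; shredded cheddar: 3.50 oz; bread flour: 4.20 oz

Scaling factor: 42/30 = 7/5 = 1.4.
milk: 0.25 cup × 7/5 = 0.35 cup
shredded cheddar: 2.5 oz × 7/5 = 3.50 oz
bread flour: 3 oz × 7/5 = 4.20 oz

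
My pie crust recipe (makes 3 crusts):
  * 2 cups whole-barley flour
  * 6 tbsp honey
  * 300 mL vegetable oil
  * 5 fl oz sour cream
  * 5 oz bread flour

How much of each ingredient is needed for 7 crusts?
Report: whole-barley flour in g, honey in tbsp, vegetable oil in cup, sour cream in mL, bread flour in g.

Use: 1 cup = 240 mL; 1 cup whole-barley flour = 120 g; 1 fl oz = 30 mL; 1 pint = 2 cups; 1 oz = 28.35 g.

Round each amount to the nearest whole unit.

whole-barley flour: 560 g; honey: 14 tbsp; vegetable oil: 3 cup; sour cream: 350 mL; bread flour: 331 g

Scaling factor: 7/3.
whole-barley flour: 2 cup × 7/3 × 120 g/cup = 560 g
honey: 6 tbsp × 7/3 = 14 tbsp
vegetable oil: 300 mL × 7/3 ÷ 240 mL/cup ≈ 3 cup
sour cream: 5 fl oz × 7/3 × 30 mL/fl oz = 350 mL
bread flour: 5 oz × 7/3 × 28.35 g/oz ≈ 331 g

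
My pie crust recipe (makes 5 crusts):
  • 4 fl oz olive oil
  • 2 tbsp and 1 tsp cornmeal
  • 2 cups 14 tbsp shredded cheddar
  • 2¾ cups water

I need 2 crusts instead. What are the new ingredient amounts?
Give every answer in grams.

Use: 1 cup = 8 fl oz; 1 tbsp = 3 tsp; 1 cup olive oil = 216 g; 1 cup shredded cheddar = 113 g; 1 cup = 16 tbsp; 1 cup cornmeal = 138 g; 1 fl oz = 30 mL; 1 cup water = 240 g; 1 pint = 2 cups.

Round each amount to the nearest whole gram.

Scaling factor: 2/5 = 0.4.
olive oil: 4 fl oz × 2/5 ÷ 8 fl oz/cup × 216 g/cup ≈ 43 g
cornmeal: (2 tbsp + 1 tsp = 7/3 tbsp) × 2/5 ÷ 16 tbsp/cup × 138 g/cup ≈ 8 g
shredded cheddar: (2 cup + 14 tbsp = 2.875 cup) × 2/5 × 113 g/cup ≈ 130 g
water: 2.75 cup × 2/5 × 240 g/cup = 264 g

olive oil: 43 g; cornmeal: 8 g; shredded cheddar: 130 g; water: 264 g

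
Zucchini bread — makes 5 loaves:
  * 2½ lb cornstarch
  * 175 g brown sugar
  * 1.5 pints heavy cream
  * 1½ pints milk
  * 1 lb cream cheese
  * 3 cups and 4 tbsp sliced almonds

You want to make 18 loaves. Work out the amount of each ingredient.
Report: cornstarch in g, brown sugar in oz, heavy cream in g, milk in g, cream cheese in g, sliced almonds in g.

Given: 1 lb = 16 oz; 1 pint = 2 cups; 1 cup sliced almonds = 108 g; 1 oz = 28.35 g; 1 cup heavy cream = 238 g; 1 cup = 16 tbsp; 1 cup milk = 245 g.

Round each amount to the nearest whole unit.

Scaling factor: 18/5 = 3.6.
cornstarch: 2.5 lb × 18/5 × 16 oz/lb × 28.35 g/oz ≈ 4082 g
brown sugar: 175 g × 18/5 ÷ 28.35 g/oz ≈ 22 oz
heavy cream: 1.5 pint × 18/5 × 2 cup/pint × 238 g/cup ≈ 2570 g
milk: 1.5 pint × 18/5 × 2 cup/pint × 245 g/cup = 2646 g
cream cheese: 1 lb × 18/5 × 16 oz/lb × 28.35 g/oz ≈ 1633 g
sliced almonds: (3 cup + 4 tbsp = 3.25 cup) × 18/5 × 108 g/cup ≈ 1264 g

cornstarch: 4082 g; brown sugar: 22 oz; heavy cream: 2570 g; milk: 2646 g; cream cheese: 1633 g; sliced almonds: 1264 g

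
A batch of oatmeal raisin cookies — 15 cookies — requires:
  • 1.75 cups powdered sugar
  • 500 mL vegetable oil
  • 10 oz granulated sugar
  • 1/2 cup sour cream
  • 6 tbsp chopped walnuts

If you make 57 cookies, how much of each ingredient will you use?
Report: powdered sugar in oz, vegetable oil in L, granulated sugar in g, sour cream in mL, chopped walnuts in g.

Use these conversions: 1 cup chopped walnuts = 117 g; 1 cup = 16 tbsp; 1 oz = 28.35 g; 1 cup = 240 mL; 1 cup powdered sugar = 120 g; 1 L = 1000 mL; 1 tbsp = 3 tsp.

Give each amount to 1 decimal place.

Scaling factor: 57/15 = 19/5 = 3.8.
powdered sugar: 1.75 cup × 19/5 × 120 g/cup ÷ 28.35 g/oz ≈ 28.1 oz
vegetable oil: 500 mL × 19/5 ÷ 1000 mL/L = 1.9 L
granulated sugar: 10 oz × 19/5 × 28.35 g/oz = 1077.3 g
sour cream: 0.5 cup × 19/5 × 240 mL/cup = 456.0 mL
chopped walnuts: 6 tbsp × 19/5 ÷ 16 tbsp/cup × 117 g/cup ≈ 166.7 g

powdered sugar: 28.1 oz; vegetable oil: 1.9 L; granulated sugar: 1077.3 g; sour cream: 456.0 mL; chopped walnuts: 166.7 g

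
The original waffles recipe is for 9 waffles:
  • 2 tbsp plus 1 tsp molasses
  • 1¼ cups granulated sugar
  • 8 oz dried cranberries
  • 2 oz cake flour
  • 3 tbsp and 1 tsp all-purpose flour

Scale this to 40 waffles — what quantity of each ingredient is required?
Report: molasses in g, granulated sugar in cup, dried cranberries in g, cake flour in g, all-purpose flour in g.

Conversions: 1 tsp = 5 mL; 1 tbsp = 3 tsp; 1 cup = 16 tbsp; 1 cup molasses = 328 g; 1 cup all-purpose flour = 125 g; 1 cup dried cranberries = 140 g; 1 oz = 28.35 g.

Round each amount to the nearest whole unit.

molasses: 213 g; granulated sugar: 6 cup; dried cranberries: 1008 g; cake flour: 252 g; all-purpose flour: 116 g

Scaling factor: 40/9.
molasses: (2 tbsp + 1 tsp = 7/3 tbsp) × 40/9 ÷ 16 tbsp/cup × 328 g/cup ≈ 213 g
granulated sugar: 1.25 cup × 40/9 ≈ 6 cup
dried cranberries: 8 oz × 40/9 × 28.35 g/oz = 1008 g
cake flour: 2 oz × 40/9 × 28.35 g/oz = 252 g
all-purpose flour: (3 tbsp + 1 tsp = 10/3 tbsp) × 40/9 ÷ 16 tbsp/cup × 125 g/cup ≈ 116 g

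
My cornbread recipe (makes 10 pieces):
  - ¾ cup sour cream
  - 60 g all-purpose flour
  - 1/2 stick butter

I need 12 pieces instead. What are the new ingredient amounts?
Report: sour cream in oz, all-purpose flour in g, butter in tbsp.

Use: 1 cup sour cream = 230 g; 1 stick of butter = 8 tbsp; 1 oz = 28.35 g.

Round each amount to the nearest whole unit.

sour cream: 7 oz; all-purpose flour: 72 g; butter: 5 tbsp

Scaling factor: 12/10 = 6/5 = 1.2.
sour cream: 0.75 cup × 6/5 × 230 g/cup ÷ 28.35 g/oz ≈ 7 oz
all-purpose flour: 60 g × 6/5 = 72 g
butter: 0.5 stick × 6/5 × 8 tbsp/stick ≈ 5 tbsp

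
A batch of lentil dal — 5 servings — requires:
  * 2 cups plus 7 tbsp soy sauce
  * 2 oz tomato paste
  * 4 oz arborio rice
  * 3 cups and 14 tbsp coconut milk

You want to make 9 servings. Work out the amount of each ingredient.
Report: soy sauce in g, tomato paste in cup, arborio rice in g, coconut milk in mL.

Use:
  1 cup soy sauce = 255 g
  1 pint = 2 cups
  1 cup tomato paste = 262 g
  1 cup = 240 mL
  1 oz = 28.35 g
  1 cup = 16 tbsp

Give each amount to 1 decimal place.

soy sauce: 1118.8 g; tomato paste: 0.4 cup; arborio rice: 204.1 g; coconut milk: 1674.0 mL

Scaling factor: 9/5 = 1.8.
soy sauce: (2 cup + 7 tbsp = 2.4375 cup) × 9/5 × 255 g/cup ≈ 1118.8 g
tomato paste: 2 oz × 9/5 × 28.35 g/oz ÷ 262 g/cup ≈ 0.4 cup
arborio rice: 4 oz × 9/5 × 28.35 g/oz ≈ 204.1 g
coconut milk: (3 cup + 14 tbsp = 3.875 cup) × 9/5 × 240 mL/cup = 1674.0 mL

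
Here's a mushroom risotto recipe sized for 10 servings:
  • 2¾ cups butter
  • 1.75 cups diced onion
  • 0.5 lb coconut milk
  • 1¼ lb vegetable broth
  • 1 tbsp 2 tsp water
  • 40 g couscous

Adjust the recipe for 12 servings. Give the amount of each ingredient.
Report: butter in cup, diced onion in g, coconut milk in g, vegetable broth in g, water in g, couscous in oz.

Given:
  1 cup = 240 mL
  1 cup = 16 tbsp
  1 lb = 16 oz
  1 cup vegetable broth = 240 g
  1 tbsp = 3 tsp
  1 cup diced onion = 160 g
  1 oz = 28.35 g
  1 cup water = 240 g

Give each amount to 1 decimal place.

Scaling factor: 12/10 = 6/5 = 1.2.
butter: 2.75 cup × 6/5 = 3.3 cup
diced onion: 1.75 cup × 6/5 × 160 g/cup = 336.0 g
coconut milk: 0.5 lb × 6/5 × 16 oz/lb × 28.35 g/oz ≈ 272.2 g
vegetable broth: 1.25 lb × 6/5 × 16 oz/lb × 28.35 g/oz = 680.4 g
water: (1 tbsp + 2 tsp = 5/3 tbsp) × 6/5 ÷ 16 tbsp/cup × 240 g/cup = 30.0 g
couscous: 40 g × 6/5 ÷ 28.35 g/oz ≈ 1.7 oz

butter: 3.3 cup; diced onion: 336.0 g; coconut milk: 272.2 g; vegetable broth: 680.4 g; water: 30.0 g; couscous: 1.7 oz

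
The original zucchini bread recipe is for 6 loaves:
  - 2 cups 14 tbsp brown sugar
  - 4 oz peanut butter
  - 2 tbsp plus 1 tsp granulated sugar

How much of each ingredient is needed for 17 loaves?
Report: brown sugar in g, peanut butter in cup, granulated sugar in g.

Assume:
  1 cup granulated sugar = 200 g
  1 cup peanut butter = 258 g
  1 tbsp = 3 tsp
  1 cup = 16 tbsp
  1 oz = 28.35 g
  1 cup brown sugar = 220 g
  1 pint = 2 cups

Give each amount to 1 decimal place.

Scaling factor: 17/6.
brown sugar: (2 cup + 14 tbsp = 2.875 cup) × 17/6 × 220 g/cup ≈ 1792.1 g
peanut butter: 4 oz × 17/6 × 28.35 g/oz ÷ 258 g/cup ≈ 1.2 cup
granulated sugar: (2 tbsp + 1 tsp = 7/3 tbsp) × 17/6 ÷ 16 tbsp/cup × 200 g/cup ≈ 82.6 g

brown sugar: 1792.1 g; peanut butter: 1.2 cup; granulated sugar: 82.6 g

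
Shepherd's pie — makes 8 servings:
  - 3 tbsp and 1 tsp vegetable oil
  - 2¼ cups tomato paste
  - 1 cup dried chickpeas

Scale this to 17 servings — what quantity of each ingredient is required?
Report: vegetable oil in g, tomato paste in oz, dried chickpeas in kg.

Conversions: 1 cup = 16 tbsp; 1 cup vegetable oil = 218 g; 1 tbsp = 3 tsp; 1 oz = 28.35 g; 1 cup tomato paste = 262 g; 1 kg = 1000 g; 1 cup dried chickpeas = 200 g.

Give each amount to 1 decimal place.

Scaling factor: 17/8 = 2.125.
vegetable oil: (3 tbsp + 1 tsp = 10/3 tbsp) × 17/8 ÷ 16 tbsp/cup × 218 g/cup ≈ 96.5 g
tomato paste: 2.25 cup × 17/8 × 262 g/cup ÷ 28.35 g/oz ≈ 44.2 oz
dried chickpeas: 1 cup × 17/8 × 200 g/cup ÷ 1000 g/kg ≈ 0.4 kg

vegetable oil: 96.5 g; tomato paste: 44.2 oz; dried chickpeas: 0.4 kg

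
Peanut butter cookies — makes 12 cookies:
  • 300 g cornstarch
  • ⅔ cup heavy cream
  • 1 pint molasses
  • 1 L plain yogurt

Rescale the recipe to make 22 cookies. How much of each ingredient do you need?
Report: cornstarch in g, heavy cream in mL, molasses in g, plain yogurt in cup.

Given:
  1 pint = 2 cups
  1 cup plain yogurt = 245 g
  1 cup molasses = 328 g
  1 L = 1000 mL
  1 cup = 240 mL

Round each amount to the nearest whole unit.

cornstarch: 550 g; heavy cream: 293 mL; molasses: 1203 g; plain yogurt: 8 cup

Scaling factor: 22/12 = 11/6.
cornstarch: 300 g × 11/6 = 550 g
heavy cream: 2/3 cup × 11/6 × 240 mL/cup ≈ 293 mL
molasses: 1 pint × 11/6 × 2 cup/pint × 328 g/cup ≈ 1203 g
plain yogurt: 1 L × 11/6 × 1000 mL/L ÷ 240 mL/cup ≈ 8 cup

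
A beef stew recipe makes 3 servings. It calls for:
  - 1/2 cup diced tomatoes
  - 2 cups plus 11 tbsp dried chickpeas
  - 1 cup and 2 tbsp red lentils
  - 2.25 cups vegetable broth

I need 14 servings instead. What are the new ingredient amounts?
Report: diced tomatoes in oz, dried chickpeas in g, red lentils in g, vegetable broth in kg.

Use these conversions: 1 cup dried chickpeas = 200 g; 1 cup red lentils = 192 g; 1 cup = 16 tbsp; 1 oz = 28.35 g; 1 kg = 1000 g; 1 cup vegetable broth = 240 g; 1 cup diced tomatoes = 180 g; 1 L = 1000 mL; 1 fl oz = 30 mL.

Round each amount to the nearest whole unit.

diced tomatoes: 15 oz; dried chickpeas: 2508 g; red lentils: 1008 g; vegetable broth: 3 kg

Scaling factor: 14/3.
diced tomatoes: 0.5 cup × 14/3 × 180 g/cup ÷ 28.35 g/oz ≈ 15 oz
dried chickpeas: (2 cup + 11 tbsp = 2.6875 cup) × 14/3 × 200 g/cup ≈ 2508 g
red lentils: (1 cup + 2 tbsp = 1.125 cup) × 14/3 × 192 g/cup = 1008 g
vegetable broth: 2.25 cup × 14/3 × 240 g/cup ÷ 1000 g/kg ≈ 3 kg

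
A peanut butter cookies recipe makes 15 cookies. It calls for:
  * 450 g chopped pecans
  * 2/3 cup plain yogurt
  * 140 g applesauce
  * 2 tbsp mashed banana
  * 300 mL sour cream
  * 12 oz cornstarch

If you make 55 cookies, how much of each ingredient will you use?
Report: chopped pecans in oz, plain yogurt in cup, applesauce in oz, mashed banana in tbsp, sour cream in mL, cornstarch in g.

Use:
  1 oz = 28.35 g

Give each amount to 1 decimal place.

Scaling factor: 55/15 = 11/3.
chopped pecans: 450 g × 11/3 ÷ 28.35 g/oz ≈ 58.2 oz
plain yogurt: 2/3 cup × 11/3 ≈ 2.4 cup
applesauce: 140 g × 11/3 ÷ 28.35 g/oz ≈ 18.1 oz
mashed banana: 2 tbsp × 11/3 ≈ 7.3 tbsp
sour cream: 300 mL × 11/3 = 1100.0 mL
cornstarch: 12 oz × 11/3 × 28.35 g/oz = 1247.4 g

chopped pecans: 58.2 oz; plain yogurt: 2.4 cup; applesauce: 18.1 oz; mashed banana: 7.3 tbsp; sour cream: 1100.0 mL; cornstarch: 1247.4 g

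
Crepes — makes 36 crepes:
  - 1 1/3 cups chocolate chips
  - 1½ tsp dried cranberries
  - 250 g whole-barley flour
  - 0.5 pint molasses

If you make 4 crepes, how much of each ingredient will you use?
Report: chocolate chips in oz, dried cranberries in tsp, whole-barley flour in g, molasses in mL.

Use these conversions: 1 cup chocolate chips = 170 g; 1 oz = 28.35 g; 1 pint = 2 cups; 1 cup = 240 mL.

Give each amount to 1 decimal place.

chocolate chips: 0.9 oz; dried cranberries: 0.2 tsp; whole-barley flour: 27.8 g; molasses: 26.7 mL

Scaling factor: 4/36 = 1/9.
chocolate chips: 4/3 cup × 1/9 × 170 g/cup ÷ 28.35 g/oz ≈ 0.9 oz
dried cranberries: 1.5 tsp × 1/9 ≈ 0.2 tsp
whole-barley flour: 250 g × 1/9 ≈ 27.8 g
molasses: 0.5 pint × 1/9 × 2 cup/pint × 240 mL/cup ≈ 26.7 mL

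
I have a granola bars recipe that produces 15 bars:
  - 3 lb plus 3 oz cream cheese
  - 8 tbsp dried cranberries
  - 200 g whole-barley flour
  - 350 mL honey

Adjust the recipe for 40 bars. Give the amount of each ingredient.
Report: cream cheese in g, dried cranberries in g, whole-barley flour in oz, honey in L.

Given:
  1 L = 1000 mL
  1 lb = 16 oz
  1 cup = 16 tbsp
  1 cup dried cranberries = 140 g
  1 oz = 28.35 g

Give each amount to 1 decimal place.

cream cheese: 3855.6 g; dried cranberries: 186.7 g; whole-barley flour: 18.8 oz; honey: 0.9 L

Scaling factor: 40/15 = 8/3.
cream cheese: (3 lb + 3 oz = 3.1875 lb) × 8/3 × 16 oz/lb × 28.35 g/oz = 3855.6 g
dried cranberries: 8 tbsp × 8/3 ÷ 16 tbsp/cup × 140 g/cup ≈ 186.7 g
whole-barley flour: 200 g × 8/3 ÷ 28.35 g/oz ≈ 18.8 oz
honey: 350 mL × 8/3 ÷ 1000 mL/L ≈ 0.9 L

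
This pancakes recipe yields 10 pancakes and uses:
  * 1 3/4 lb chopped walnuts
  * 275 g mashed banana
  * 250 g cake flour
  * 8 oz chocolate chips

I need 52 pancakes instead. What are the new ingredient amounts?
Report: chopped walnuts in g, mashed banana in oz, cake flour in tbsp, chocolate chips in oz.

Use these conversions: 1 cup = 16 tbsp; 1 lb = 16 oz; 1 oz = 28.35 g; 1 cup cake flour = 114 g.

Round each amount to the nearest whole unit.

chopped walnuts: 4128 g; mashed banana: 50 oz; cake flour: 182 tbsp; chocolate chips: 42 oz

Scaling factor: 52/10 = 26/5 = 5.2.
chopped walnuts: 1.75 lb × 26/5 × 16 oz/lb × 28.35 g/oz ≈ 4128 g
mashed banana: 275 g × 26/5 ÷ 28.35 g/oz ≈ 50 oz
cake flour: 250 g × 26/5 ÷ 114 g/cup × 16 tbsp/cup ≈ 182 tbsp
chocolate chips: 8 oz × 26/5 ≈ 42 oz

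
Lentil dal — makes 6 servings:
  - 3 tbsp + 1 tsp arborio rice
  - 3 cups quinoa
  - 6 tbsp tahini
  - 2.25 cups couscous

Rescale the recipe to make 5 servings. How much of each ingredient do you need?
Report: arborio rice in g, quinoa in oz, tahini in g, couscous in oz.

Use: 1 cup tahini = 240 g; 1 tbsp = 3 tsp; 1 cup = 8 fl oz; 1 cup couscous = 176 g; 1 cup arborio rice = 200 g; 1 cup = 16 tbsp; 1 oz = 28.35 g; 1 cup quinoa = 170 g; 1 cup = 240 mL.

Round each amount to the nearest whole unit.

Scaling factor: 5/6.
arborio rice: (3 tbsp + 1 tsp = 10/3 tbsp) × 5/6 ÷ 16 tbsp/cup × 200 g/cup ≈ 35 g
quinoa: 3 cup × 5/6 × 170 g/cup ÷ 28.35 g/oz ≈ 15 oz
tahini: 6 tbsp × 5/6 ÷ 16 tbsp/cup × 240 g/cup = 75 g
couscous: 2.25 cup × 5/6 × 176 g/cup ÷ 28.35 g/oz ≈ 12 oz

arborio rice: 35 g; quinoa: 15 oz; tahini: 75 g; couscous: 12 oz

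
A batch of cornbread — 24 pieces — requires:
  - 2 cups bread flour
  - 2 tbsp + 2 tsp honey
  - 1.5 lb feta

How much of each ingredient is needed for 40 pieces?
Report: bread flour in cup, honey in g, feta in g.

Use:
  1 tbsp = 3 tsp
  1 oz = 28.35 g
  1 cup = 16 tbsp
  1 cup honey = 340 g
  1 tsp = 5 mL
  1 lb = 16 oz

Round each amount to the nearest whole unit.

Scaling factor: 40/24 = 5/3.
bread flour: 2 cup × 5/3 ≈ 3 cup
honey: (2 tbsp + 2 tsp = 8/3 tbsp) × 5/3 ÷ 16 tbsp/cup × 340 g/cup ≈ 94 g
feta: 1.5 lb × 5/3 × 16 oz/lb × 28.35 g/oz = 1134 g

bread flour: 3 cup; honey: 94 g; feta: 1134 g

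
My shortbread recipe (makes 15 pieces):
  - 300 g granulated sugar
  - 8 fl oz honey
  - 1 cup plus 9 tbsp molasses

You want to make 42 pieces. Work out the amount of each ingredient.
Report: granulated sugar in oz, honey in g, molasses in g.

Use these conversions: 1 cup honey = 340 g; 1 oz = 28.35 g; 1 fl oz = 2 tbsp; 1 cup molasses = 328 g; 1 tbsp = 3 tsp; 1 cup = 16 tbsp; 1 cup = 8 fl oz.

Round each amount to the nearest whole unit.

Scaling factor: 42/15 = 14/5 = 2.8.
granulated sugar: 300 g × 14/5 ÷ 28.35 g/oz ≈ 30 oz
honey: 8 fl oz × 14/5 ÷ 8 fl oz/cup × 340 g/cup = 952 g
molasses: (1 cup + 9 tbsp = 1.5625 cup) × 14/5 × 328 g/cup = 1435 g

granulated sugar: 30 oz; honey: 952 g; molasses: 1435 g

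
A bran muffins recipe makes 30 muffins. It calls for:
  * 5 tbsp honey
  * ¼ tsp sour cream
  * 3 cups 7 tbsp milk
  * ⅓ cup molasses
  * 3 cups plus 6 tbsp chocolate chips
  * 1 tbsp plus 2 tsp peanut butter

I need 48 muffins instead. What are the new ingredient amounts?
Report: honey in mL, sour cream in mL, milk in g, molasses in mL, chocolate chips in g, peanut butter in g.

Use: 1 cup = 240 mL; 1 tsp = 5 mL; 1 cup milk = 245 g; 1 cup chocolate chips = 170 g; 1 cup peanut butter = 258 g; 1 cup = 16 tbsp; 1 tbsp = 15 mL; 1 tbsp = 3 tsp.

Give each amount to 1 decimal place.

honey: 120.0 mL; sour cream: 2.0 mL; milk: 1347.5 g; molasses: 128.0 mL; chocolate chips: 918.0 g; peanut butter: 43.0 g

Scaling factor: 48/30 = 8/5 = 1.6.
honey: 5 tbsp × 8/5 × 15 mL/tbsp = 120.0 mL
sour cream: 0.25 tsp × 8/5 × 5 mL/tsp = 2.0 mL
milk: (3 cup + 7 tbsp = 3.4375 cup) × 8/5 × 245 g/cup = 1347.5 g
molasses: 1/3 cup × 8/5 × 240 mL/cup = 128.0 mL
chocolate chips: (3 cup + 6 tbsp = 3.375 cup) × 8/5 × 170 g/cup = 918.0 g
peanut butter: (1 tbsp + 2 tsp = 5/3 tbsp) × 8/5 ÷ 16 tbsp/cup × 258 g/cup = 43.0 g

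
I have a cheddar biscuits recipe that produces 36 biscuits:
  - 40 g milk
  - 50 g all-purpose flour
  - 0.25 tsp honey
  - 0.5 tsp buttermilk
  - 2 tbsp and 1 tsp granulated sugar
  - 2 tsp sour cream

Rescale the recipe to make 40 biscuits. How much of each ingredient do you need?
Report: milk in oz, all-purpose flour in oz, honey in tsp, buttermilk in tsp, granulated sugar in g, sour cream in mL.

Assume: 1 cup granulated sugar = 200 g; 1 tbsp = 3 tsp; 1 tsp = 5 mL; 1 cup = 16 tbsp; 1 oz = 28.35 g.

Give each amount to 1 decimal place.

Scaling factor: 40/36 = 10/9.
milk: 40 g × 10/9 ÷ 28.35 g/oz ≈ 1.6 oz
all-purpose flour: 50 g × 10/9 ÷ 28.35 g/oz ≈ 2.0 oz
honey: 0.25 tsp × 10/9 ≈ 0.3 tsp
buttermilk: 0.5 tsp × 10/9 ≈ 0.6 tsp
granulated sugar: (2 tbsp + 1 tsp = 7/3 tbsp) × 10/9 ÷ 16 tbsp/cup × 200 g/cup ≈ 32.4 g
sour cream: 2 tsp × 10/9 × 5 mL/tsp ≈ 11.1 mL

milk: 1.6 oz; all-purpose flour: 2.0 oz; honey: 0.3 tsp; buttermilk: 0.6 tsp; granulated sugar: 32.4 g; sour cream: 11.1 mL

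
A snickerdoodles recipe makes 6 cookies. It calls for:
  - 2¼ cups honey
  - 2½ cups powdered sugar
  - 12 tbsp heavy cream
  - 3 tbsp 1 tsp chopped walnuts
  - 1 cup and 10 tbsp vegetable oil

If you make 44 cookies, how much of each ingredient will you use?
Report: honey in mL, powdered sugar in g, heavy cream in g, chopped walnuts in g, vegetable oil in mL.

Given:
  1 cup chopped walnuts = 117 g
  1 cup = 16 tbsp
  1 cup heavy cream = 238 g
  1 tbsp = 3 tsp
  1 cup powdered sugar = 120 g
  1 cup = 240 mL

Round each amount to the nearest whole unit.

honey: 3960 mL; powdered sugar: 2200 g; heavy cream: 1309 g; chopped walnuts: 179 g; vegetable oil: 2860 mL

Scaling factor: 44/6 = 22/3.
honey: 2.25 cup × 22/3 × 240 mL/cup = 3960 mL
powdered sugar: 2.5 cup × 22/3 × 120 g/cup = 2200 g
heavy cream: 12 tbsp × 22/3 ÷ 16 tbsp/cup × 238 g/cup = 1309 g
chopped walnuts: (3 tbsp + 1 tsp = 10/3 tbsp) × 22/3 ÷ 16 tbsp/cup × 117 g/cup ≈ 179 g
vegetable oil: (1 cup + 10 tbsp = 1.625 cup) × 22/3 × 240 mL/cup = 2860 mL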